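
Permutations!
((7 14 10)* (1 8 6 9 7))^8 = (1 8 6 9 7 14 10)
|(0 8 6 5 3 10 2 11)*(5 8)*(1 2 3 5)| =4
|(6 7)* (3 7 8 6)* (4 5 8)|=4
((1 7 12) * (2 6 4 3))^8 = ((1 7 12)(2 6 4 3))^8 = (1 12 7)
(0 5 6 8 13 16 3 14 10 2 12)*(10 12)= (0 5 6 8 13 16 3 14 12)(2 10)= [5, 1, 10, 14, 4, 6, 8, 7, 13, 9, 2, 11, 0, 16, 12, 15, 3]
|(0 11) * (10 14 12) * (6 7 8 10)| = 6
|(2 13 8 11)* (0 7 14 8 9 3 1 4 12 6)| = |(0 7 14 8 11 2 13 9 3 1 4 12 6)| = 13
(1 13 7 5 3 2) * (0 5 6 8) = (0 5 3 2 1 13 7 6 8) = [5, 13, 1, 2, 4, 3, 8, 6, 0, 9, 10, 11, 12, 7]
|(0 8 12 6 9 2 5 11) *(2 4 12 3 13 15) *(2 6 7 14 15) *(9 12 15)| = 7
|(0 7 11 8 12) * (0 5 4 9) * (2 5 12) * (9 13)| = |(0 7 11 8 2 5 4 13 9)| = 9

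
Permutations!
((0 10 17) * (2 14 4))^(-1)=((0 10 17)(2 14 4))^(-1)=(0 17 10)(2 4 14)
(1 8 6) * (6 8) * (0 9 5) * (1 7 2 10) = (0 9 5)(1 6 7 2 10) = [9, 6, 10, 3, 4, 0, 7, 2, 8, 5, 1]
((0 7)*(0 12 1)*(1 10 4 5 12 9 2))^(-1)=(0 1 2 9 7)(4 10 12 5)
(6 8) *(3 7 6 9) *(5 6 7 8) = (3 8 9)(5 6) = [0, 1, 2, 8, 4, 6, 5, 7, 9, 3]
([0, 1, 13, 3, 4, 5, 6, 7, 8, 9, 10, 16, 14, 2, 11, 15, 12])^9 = (2 13)(11 16 12 14)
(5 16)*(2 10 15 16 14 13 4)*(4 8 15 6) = (2 10 6 4)(5 14 13 8 15 16) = [0, 1, 10, 3, 2, 14, 4, 7, 15, 9, 6, 11, 12, 8, 13, 16, 5]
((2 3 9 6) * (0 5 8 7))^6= (0 8)(2 9)(3 6)(5 7)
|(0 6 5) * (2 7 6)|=|(0 2 7 6 5)|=5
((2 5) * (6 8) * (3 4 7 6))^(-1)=(2 5)(3 8 6 7 4)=((2 5)(3 4 7 6 8))^(-1)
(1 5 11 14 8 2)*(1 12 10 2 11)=(1 5)(2 12 10)(8 11 14)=[0, 5, 12, 3, 4, 1, 6, 7, 11, 9, 2, 14, 10, 13, 8]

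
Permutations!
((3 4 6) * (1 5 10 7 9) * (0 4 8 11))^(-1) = (0 11 8 3 6 4)(1 9 7 10 5)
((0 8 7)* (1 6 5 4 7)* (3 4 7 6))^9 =(0 8 1 3 4 6 5 7)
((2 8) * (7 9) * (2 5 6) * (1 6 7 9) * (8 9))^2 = (1 2 8 7 6 9 5)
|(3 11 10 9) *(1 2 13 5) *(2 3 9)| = 7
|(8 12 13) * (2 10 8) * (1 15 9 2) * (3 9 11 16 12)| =30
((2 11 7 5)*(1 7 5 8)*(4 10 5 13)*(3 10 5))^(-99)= ((1 7 8)(2 11 13 4 5)(3 10))^(-99)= (2 11 13 4 5)(3 10)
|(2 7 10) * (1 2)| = 4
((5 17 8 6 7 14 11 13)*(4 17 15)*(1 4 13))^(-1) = (1 11 14 7 6 8 17 4)(5 13 15)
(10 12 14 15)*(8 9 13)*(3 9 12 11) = [0, 1, 2, 9, 4, 5, 6, 7, 12, 13, 11, 3, 14, 8, 15, 10] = (3 9 13 8 12 14 15 10 11)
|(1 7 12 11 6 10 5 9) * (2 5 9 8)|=21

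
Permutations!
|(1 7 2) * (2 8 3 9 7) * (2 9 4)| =7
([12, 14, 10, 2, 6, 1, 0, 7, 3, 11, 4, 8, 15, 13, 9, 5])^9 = (0 3 1 6 8 5 4 11 15 10 9 12 2 14)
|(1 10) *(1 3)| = 3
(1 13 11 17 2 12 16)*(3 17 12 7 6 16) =[0, 13, 7, 17, 4, 5, 16, 6, 8, 9, 10, 12, 3, 11, 14, 15, 1, 2] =(1 13 11 12 3 17 2 7 6 16)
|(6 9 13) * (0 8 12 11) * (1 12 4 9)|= 9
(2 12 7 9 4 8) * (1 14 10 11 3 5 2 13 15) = (1 14 10 11 3 5 2 12 7 9 4 8 13 15) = [0, 14, 12, 5, 8, 2, 6, 9, 13, 4, 11, 3, 7, 15, 10, 1]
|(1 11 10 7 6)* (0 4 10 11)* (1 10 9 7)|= 7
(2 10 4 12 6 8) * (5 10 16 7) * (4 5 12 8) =(2 16 7 12 6 4 8)(5 10) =[0, 1, 16, 3, 8, 10, 4, 12, 2, 9, 5, 11, 6, 13, 14, 15, 7]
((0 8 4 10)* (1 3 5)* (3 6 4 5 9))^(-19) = (0 5 6 10 8 1 4)(3 9)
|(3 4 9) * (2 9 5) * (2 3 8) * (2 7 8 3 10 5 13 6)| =|(2 9 3 4 13 6)(5 10)(7 8)| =6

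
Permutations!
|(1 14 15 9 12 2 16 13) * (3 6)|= 8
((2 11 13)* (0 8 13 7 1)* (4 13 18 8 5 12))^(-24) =((0 5 12 4 13 2 11 7 1)(8 18))^(-24) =(18)(0 4 11)(1 12 2)(5 13 7)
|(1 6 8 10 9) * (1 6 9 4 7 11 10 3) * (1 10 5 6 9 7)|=|(1 7 11 5 6 8 3 10 4)|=9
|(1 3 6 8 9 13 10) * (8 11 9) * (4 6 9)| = 15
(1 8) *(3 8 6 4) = (1 6 4 3 8) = [0, 6, 2, 8, 3, 5, 4, 7, 1]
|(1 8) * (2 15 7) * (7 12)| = 4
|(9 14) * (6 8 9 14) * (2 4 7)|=3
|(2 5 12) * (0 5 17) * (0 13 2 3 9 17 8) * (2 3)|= 20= |(0 5 12 2 8)(3 9 17 13)|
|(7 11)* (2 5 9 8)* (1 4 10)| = 12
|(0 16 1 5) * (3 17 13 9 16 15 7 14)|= |(0 15 7 14 3 17 13 9 16 1 5)|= 11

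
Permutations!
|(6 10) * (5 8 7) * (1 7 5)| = 2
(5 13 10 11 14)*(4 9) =(4 9)(5 13 10 11 14) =[0, 1, 2, 3, 9, 13, 6, 7, 8, 4, 11, 14, 12, 10, 5]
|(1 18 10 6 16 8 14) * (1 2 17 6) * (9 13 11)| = 6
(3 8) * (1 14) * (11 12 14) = (1 11 12 14)(3 8) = [0, 11, 2, 8, 4, 5, 6, 7, 3, 9, 10, 12, 14, 13, 1]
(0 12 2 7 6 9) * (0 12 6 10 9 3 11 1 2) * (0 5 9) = (0 6 3 11 1 2 7 10)(5 9 12) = [6, 2, 7, 11, 4, 9, 3, 10, 8, 12, 0, 1, 5]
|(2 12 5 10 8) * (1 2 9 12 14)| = |(1 2 14)(5 10 8 9 12)| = 15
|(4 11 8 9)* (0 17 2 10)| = 4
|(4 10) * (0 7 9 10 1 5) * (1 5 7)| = 7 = |(0 1 7 9 10 4 5)|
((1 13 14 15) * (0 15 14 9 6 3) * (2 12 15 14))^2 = (0 2 15 13 6)(1 9 3 14 12)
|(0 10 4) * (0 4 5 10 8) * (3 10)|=|(0 8)(3 10 5)|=6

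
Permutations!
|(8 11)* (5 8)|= 3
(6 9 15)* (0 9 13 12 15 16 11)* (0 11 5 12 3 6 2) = (0 9 16 5 12 15 2)(3 6 13) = [9, 1, 0, 6, 4, 12, 13, 7, 8, 16, 10, 11, 15, 3, 14, 2, 5]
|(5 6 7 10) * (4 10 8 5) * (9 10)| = 12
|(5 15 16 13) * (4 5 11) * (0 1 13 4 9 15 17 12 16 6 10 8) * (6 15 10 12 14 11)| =14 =|(0 1 13 6 12 16 4 5 17 14 11 9 10 8)|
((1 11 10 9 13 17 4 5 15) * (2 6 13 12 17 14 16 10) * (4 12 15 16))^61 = ((1 11 2 6 13 14 4 5 16 10 9 15)(12 17))^61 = (1 11 2 6 13 14 4 5 16 10 9 15)(12 17)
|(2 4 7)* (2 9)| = |(2 4 7 9)| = 4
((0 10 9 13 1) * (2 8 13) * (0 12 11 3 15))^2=((0 10 9 2 8 13 1 12 11 3 15))^2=(0 9 8 1 11 15 10 2 13 12 3)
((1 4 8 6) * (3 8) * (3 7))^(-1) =(1 6 8 3 7 4)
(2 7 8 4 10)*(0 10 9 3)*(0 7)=(0 10 2)(3 7 8 4 9)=[10, 1, 0, 7, 9, 5, 6, 8, 4, 3, 2]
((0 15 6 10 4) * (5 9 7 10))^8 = ((0 15 6 5 9 7 10 4))^8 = (15)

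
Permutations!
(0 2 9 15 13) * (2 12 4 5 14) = (0 12 4 5 14 2 9 15 13) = [12, 1, 9, 3, 5, 14, 6, 7, 8, 15, 10, 11, 4, 0, 2, 13]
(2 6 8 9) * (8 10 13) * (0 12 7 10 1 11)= (0 12 7 10 13 8 9 2 6 1 11)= [12, 11, 6, 3, 4, 5, 1, 10, 9, 2, 13, 0, 7, 8]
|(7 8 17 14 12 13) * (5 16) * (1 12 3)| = 8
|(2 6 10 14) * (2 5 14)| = |(2 6 10)(5 14)| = 6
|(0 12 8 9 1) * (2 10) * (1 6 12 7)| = 12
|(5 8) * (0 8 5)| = 2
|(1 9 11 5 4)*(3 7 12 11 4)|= 15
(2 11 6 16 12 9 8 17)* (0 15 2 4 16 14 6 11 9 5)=(0 15 2 9 8 17 4 16 12 5)(6 14)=[15, 1, 9, 3, 16, 0, 14, 7, 17, 8, 10, 11, 5, 13, 6, 2, 12, 4]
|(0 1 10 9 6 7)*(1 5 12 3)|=|(0 5 12 3 1 10 9 6 7)|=9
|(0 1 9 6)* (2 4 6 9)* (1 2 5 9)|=|(0 2 4 6)(1 5 9)|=12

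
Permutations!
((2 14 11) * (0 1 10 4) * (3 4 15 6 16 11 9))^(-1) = (0 4 3 9 14 2 11 16 6 15 10 1)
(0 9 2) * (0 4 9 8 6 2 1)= [8, 0, 4, 3, 9, 5, 2, 7, 6, 1]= (0 8 6 2 4 9 1)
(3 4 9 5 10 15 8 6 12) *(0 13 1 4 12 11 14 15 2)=(0 13 1 4 9 5 10 2)(3 12)(6 11 14 15 8)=[13, 4, 0, 12, 9, 10, 11, 7, 6, 5, 2, 14, 3, 1, 15, 8]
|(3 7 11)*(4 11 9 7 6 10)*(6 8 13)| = 14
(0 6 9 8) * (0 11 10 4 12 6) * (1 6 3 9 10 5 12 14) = (1 6 10 4 14)(3 9 8 11 5 12) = [0, 6, 2, 9, 14, 12, 10, 7, 11, 8, 4, 5, 3, 13, 1]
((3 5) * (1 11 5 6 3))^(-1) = ((1 11 5)(3 6))^(-1) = (1 5 11)(3 6)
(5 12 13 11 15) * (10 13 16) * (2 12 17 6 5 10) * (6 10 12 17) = (2 17 10 13 11 15 12 16)(5 6) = [0, 1, 17, 3, 4, 6, 5, 7, 8, 9, 13, 15, 16, 11, 14, 12, 2, 10]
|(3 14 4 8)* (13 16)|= 4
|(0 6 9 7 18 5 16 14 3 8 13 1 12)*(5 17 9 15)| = 44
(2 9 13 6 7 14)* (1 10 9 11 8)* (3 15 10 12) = (1 12 3 15 10 9 13 6 7 14 2 11 8) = [0, 12, 11, 15, 4, 5, 7, 14, 1, 13, 9, 8, 3, 6, 2, 10]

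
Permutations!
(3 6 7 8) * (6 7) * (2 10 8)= (2 10 8 3 7)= [0, 1, 10, 7, 4, 5, 6, 2, 3, 9, 8]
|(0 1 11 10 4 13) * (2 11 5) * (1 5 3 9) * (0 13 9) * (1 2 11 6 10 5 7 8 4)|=10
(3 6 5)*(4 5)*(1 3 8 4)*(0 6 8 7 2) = (0 6 1 3 8 4 5 7 2) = [6, 3, 0, 8, 5, 7, 1, 2, 4]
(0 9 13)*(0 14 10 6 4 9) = [0, 1, 2, 3, 9, 5, 4, 7, 8, 13, 6, 11, 12, 14, 10] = (4 9 13 14 10 6)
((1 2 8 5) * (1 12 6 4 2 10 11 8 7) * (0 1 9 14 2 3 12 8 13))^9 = (0 13 11 10 1)(2 7 9 14)(3 12 6 4)(5 8)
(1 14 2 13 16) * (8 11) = [0, 14, 13, 3, 4, 5, 6, 7, 11, 9, 10, 8, 12, 16, 2, 15, 1] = (1 14 2 13 16)(8 11)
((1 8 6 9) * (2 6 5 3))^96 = ((1 8 5 3 2 6 9))^96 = (1 6 3 8 9 2 5)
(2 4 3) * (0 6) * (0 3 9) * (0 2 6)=(2 4 9)(3 6)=[0, 1, 4, 6, 9, 5, 3, 7, 8, 2]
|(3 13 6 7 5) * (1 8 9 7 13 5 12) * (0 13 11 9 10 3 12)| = 6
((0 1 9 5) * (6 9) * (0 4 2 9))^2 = (0 6 1)(2 5)(4 9)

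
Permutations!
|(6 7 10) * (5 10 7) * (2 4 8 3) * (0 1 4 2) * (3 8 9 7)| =6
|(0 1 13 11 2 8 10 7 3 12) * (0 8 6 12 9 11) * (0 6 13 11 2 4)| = 36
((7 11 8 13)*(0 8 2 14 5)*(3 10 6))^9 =(0 8 13 7 11 2 14 5)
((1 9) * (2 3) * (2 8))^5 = ((1 9)(2 3 8))^5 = (1 9)(2 8 3)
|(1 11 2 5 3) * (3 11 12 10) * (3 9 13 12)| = 12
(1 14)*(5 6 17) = (1 14)(5 6 17) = [0, 14, 2, 3, 4, 6, 17, 7, 8, 9, 10, 11, 12, 13, 1, 15, 16, 5]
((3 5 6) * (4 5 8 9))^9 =((3 8 9 4 5 6))^9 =(3 4)(5 8)(6 9)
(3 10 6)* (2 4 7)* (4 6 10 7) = [0, 1, 6, 7, 4, 5, 3, 2, 8, 9, 10] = (10)(2 6 3 7)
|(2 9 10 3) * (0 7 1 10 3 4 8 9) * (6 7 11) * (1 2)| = 30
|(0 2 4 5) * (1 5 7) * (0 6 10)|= |(0 2 4 7 1 5 6 10)|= 8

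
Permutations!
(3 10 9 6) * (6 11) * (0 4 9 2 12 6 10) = (0 4 9 11 10 2 12 6 3) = [4, 1, 12, 0, 9, 5, 3, 7, 8, 11, 2, 10, 6]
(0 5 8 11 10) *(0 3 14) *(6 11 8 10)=(0 5 10 3 14)(6 11)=[5, 1, 2, 14, 4, 10, 11, 7, 8, 9, 3, 6, 12, 13, 0]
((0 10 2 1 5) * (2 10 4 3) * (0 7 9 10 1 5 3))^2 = ((0 4)(1 3 2 5 7 9 10))^2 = (1 2 7 10 3 5 9)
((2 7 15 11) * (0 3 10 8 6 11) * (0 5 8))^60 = (2 8 7 6 15 11 5)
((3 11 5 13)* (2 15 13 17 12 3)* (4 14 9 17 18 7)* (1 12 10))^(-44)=((1 12 3 11 5 18 7 4 14 9 17 10)(2 15 13))^(-44)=(1 5 14)(2 15 13)(3 7 17)(4 10 11)(9 12 18)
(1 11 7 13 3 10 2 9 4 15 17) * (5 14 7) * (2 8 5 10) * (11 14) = (1 14 7 13 3 2 9 4 15 17)(5 11 10 8) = [0, 14, 9, 2, 15, 11, 6, 13, 5, 4, 8, 10, 12, 3, 7, 17, 16, 1]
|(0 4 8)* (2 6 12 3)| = 12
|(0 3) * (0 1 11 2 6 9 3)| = |(1 11 2 6 9 3)| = 6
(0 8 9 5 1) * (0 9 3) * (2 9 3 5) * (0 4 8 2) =(0 2 9)(1 3 4 8 5) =[2, 3, 9, 4, 8, 1, 6, 7, 5, 0]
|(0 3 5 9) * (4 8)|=4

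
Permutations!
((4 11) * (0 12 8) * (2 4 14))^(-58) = (0 8 12)(2 11)(4 14)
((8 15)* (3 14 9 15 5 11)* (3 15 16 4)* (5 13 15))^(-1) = ((3 14 9 16 4)(5 11)(8 13 15))^(-1) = (3 4 16 9 14)(5 11)(8 15 13)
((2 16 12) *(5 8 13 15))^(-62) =(2 16 12)(5 13)(8 15)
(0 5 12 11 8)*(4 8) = (0 5 12 11 4 8) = [5, 1, 2, 3, 8, 12, 6, 7, 0, 9, 10, 4, 11]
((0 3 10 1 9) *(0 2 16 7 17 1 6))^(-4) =((0 3 10 6)(1 9 2 16 7 17))^(-4) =(1 2 7)(9 16 17)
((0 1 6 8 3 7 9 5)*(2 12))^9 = (0 1 6 8 3 7 9 5)(2 12)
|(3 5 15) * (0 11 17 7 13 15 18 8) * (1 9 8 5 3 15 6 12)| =10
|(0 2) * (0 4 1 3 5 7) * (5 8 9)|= 9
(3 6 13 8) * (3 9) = (3 6 13 8 9) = [0, 1, 2, 6, 4, 5, 13, 7, 9, 3, 10, 11, 12, 8]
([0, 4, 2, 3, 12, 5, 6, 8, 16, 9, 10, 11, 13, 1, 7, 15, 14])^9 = (1 4 12 13)(7 8 16 14)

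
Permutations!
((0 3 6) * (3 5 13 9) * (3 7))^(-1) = ((0 5 13 9 7 3 6))^(-1) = (0 6 3 7 9 13 5)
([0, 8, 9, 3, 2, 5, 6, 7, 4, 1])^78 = (1 2 8 9 4)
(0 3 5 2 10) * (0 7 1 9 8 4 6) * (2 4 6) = (0 3 5 4 2 10 7 1 9 8 6) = [3, 9, 10, 5, 2, 4, 0, 1, 6, 8, 7]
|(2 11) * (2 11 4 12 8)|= |(2 4 12 8)|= 4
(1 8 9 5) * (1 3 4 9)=(1 8)(3 4 9 5)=[0, 8, 2, 4, 9, 3, 6, 7, 1, 5]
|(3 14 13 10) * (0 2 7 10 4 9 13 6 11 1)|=|(0 2 7 10 3 14 6 11 1)(4 9 13)|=9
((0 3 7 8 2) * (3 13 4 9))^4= (0 3)(2 9)(4 8)(7 13)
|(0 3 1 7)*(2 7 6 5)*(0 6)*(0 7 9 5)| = |(0 3 1 7 6)(2 9 5)| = 15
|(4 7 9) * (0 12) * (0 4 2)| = 6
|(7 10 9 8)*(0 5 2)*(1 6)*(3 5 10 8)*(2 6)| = 8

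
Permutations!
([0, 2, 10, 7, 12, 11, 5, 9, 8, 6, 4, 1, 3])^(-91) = (1 6 3 10 11 9 12 2 5 7 4)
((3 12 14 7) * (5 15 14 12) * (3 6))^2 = ((3 5 15 14 7 6))^2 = (3 15 7)(5 14 6)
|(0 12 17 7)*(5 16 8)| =12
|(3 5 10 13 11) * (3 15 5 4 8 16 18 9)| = |(3 4 8 16 18 9)(5 10 13 11 15)| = 30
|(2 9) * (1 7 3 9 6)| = 6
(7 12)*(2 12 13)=(2 12 7 13)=[0, 1, 12, 3, 4, 5, 6, 13, 8, 9, 10, 11, 7, 2]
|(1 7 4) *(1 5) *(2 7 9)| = 6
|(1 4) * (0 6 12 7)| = |(0 6 12 7)(1 4)| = 4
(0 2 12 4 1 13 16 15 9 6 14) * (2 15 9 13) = (0 15 13 16 9 6 14)(1 2 12 4) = [15, 2, 12, 3, 1, 5, 14, 7, 8, 6, 10, 11, 4, 16, 0, 13, 9]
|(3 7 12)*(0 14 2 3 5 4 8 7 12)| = 9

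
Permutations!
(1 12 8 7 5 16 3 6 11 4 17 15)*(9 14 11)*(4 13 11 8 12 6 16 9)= (1 6 4 17 15)(3 16)(5 9 14 8 7)(11 13)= [0, 6, 2, 16, 17, 9, 4, 5, 7, 14, 10, 13, 12, 11, 8, 1, 3, 15]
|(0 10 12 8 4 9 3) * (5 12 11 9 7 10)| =10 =|(0 5 12 8 4 7 10 11 9 3)|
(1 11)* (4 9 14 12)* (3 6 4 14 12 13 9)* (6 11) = (1 6 4 3 11)(9 12 14 13) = [0, 6, 2, 11, 3, 5, 4, 7, 8, 12, 10, 1, 14, 9, 13]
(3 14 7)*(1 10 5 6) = [0, 10, 2, 14, 4, 6, 1, 3, 8, 9, 5, 11, 12, 13, 7] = (1 10 5 6)(3 14 7)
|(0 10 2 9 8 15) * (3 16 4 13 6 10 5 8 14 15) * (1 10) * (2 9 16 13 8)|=|(0 5 2 16 4 8 3 13 6 1 10 9 14 15)|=14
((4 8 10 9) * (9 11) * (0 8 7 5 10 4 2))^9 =((0 8 4 7 5 10 11 9 2))^9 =(11)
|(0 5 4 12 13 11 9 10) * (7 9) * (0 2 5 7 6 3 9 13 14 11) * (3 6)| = 9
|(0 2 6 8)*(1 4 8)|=|(0 2 6 1 4 8)|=6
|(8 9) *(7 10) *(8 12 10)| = 5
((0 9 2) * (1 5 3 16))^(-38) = (0 9 2)(1 3)(5 16)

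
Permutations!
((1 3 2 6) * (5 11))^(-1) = ((1 3 2 6)(5 11))^(-1) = (1 6 2 3)(5 11)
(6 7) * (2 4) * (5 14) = (2 4)(5 14)(6 7) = [0, 1, 4, 3, 2, 14, 7, 6, 8, 9, 10, 11, 12, 13, 5]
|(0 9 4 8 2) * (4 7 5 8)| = |(0 9 7 5 8 2)| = 6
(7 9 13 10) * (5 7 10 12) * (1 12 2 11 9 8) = [0, 12, 11, 3, 4, 7, 6, 8, 1, 13, 10, 9, 5, 2] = (1 12 5 7 8)(2 11 9 13)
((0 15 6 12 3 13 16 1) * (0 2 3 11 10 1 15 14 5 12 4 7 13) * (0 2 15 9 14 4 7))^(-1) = (0 4)(1 10 11 12 5 14 9 16 13 7 6 15)(2 3)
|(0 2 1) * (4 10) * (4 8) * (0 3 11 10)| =8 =|(0 2 1 3 11 10 8 4)|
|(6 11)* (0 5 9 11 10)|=6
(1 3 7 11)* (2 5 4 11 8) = (1 3 7 8 2 5 4 11) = [0, 3, 5, 7, 11, 4, 6, 8, 2, 9, 10, 1]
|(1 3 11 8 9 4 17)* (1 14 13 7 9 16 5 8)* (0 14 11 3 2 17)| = 12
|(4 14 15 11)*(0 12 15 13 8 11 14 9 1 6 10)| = 12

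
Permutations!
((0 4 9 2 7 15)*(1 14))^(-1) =(0 15 7 2 9 4)(1 14)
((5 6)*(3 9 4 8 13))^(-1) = (3 13 8 4 9)(5 6)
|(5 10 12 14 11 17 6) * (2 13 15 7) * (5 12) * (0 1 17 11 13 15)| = 42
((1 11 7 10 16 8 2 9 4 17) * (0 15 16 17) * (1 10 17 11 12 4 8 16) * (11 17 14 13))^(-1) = (0 4 12 1 15)(2 8 9)(7 11 13 14)(10 17)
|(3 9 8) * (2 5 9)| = 5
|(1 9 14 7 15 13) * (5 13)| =7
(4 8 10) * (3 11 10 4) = (3 11 10)(4 8) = [0, 1, 2, 11, 8, 5, 6, 7, 4, 9, 3, 10]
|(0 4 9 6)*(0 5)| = |(0 4 9 6 5)| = 5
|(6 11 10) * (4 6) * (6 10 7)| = 6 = |(4 10)(6 11 7)|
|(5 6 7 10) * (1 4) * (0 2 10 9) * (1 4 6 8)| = 9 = |(0 2 10 5 8 1 6 7 9)|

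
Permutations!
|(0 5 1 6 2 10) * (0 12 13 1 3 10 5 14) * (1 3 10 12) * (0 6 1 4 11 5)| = 12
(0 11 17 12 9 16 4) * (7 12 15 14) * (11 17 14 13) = [17, 1, 2, 3, 0, 5, 6, 12, 8, 16, 10, 14, 9, 11, 7, 13, 4, 15] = (0 17 15 13 11 14 7 12 9 16 4)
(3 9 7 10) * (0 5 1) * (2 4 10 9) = (0 5 1)(2 4 10 3)(7 9) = [5, 0, 4, 2, 10, 1, 6, 9, 8, 7, 3]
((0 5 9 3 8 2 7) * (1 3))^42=((0 5 9 1 3 8 2 7))^42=(0 9 3 2)(1 8 7 5)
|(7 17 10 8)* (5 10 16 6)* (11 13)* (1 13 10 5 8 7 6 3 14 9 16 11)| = 4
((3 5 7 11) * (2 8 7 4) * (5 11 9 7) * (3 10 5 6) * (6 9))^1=(2 8 9 7 6 3 11 10 5 4)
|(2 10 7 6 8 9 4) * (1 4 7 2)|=4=|(1 4)(2 10)(6 8 9 7)|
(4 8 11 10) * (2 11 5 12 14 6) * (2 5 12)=(2 11 10 4 8 12 14 6 5)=[0, 1, 11, 3, 8, 2, 5, 7, 12, 9, 4, 10, 14, 13, 6]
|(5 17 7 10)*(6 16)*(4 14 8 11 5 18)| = 18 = |(4 14 8 11 5 17 7 10 18)(6 16)|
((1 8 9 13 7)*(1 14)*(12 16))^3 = ((1 8 9 13 7 14)(12 16))^3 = (1 13)(7 8)(9 14)(12 16)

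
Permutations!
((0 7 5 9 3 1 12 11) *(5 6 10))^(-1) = (0 11 12 1 3 9 5 10 6 7)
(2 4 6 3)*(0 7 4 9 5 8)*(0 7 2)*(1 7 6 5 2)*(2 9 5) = (9)(0 1 7 4 2 5 8 6 3) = [1, 7, 5, 0, 2, 8, 3, 4, 6, 9]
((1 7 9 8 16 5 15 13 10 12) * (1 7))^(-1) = (5 16 8 9 7 12 10 13 15)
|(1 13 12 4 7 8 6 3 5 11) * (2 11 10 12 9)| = |(1 13 9 2 11)(3 5 10 12 4 7 8 6)| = 40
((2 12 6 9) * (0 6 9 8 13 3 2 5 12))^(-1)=((0 6 8 13 3 2)(5 12 9))^(-1)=(0 2 3 13 8 6)(5 9 12)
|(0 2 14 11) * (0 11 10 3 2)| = |(2 14 10 3)| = 4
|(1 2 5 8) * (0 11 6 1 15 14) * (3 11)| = 10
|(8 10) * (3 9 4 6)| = 4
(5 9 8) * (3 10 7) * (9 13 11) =(3 10 7)(5 13 11 9 8) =[0, 1, 2, 10, 4, 13, 6, 3, 5, 8, 7, 9, 12, 11]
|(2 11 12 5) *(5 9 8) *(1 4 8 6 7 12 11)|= 20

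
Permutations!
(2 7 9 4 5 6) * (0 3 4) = [3, 1, 7, 4, 5, 6, 2, 9, 8, 0] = (0 3 4 5 6 2 7 9)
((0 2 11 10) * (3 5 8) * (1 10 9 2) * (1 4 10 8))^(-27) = ((0 4 10)(1 8 3 5)(2 11 9))^(-27) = (11)(1 8 3 5)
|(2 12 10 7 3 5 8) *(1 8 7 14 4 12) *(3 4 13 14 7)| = 12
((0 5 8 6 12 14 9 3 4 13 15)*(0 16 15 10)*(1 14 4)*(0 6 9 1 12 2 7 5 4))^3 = (0 10 7 9)(1 14)(2 8 12 13)(3 4 6 5)(15 16) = ((0 4 13 10 6 2 7 5 8 9 3 12)(1 14)(15 16))^3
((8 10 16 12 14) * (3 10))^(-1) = ((3 10 16 12 14 8))^(-1) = (3 8 14 12 16 10)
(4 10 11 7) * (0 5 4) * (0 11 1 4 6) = [5, 4, 2, 3, 10, 6, 0, 11, 8, 9, 1, 7] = (0 5 6)(1 4 10)(7 11)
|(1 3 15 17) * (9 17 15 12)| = 5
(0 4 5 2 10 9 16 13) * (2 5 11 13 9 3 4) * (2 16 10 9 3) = (0 16 3 4 11 13)(2 9 10) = [16, 1, 9, 4, 11, 5, 6, 7, 8, 10, 2, 13, 12, 0, 14, 15, 3]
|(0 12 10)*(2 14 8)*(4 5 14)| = 15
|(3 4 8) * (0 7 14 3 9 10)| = 8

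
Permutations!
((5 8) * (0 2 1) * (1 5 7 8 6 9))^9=(0 6)(1 5)(2 9)(7 8)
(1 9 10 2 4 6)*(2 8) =(1 9 10 8 2 4 6) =[0, 9, 4, 3, 6, 5, 1, 7, 2, 10, 8]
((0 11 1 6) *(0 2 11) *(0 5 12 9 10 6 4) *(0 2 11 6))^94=(0 10 9 12 5)(1 11 6 2 4)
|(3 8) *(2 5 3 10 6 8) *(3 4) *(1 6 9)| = 20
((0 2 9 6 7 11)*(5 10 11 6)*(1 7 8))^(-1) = ((0 2 9 5 10 11)(1 7 6 8))^(-1) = (0 11 10 5 9 2)(1 8 6 7)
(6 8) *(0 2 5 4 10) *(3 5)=(0 2 3 5 4 10)(6 8)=[2, 1, 3, 5, 10, 4, 8, 7, 6, 9, 0]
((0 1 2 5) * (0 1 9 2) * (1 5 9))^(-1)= (0 1)(2 9)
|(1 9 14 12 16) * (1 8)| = 6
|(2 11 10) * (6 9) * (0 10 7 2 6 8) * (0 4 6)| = 12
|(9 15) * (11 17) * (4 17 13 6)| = |(4 17 11 13 6)(9 15)| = 10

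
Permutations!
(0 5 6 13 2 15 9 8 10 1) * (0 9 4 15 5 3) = (0 3)(1 9 8 10)(2 5 6 13)(4 15) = [3, 9, 5, 0, 15, 6, 13, 7, 10, 8, 1, 11, 12, 2, 14, 4]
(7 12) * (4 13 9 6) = (4 13 9 6)(7 12) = [0, 1, 2, 3, 13, 5, 4, 12, 8, 6, 10, 11, 7, 9]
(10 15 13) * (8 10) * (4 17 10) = [0, 1, 2, 3, 17, 5, 6, 7, 4, 9, 15, 11, 12, 8, 14, 13, 16, 10] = (4 17 10 15 13 8)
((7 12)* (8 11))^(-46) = ((7 12)(8 11))^(-46) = (12)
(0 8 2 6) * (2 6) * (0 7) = (0 8 6 7) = [8, 1, 2, 3, 4, 5, 7, 0, 6]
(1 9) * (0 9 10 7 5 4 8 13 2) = (0 9 1 10 7 5 4 8 13 2) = [9, 10, 0, 3, 8, 4, 6, 5, 13, 1, 7, 11, 12, 2]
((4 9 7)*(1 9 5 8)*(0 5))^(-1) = (0 4 7 9 1 8 5)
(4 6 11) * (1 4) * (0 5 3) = (0 5 3)(1 4 6 11) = [5, 4, 2, 0, 6, 3, 11, 7, 8, 9, 10, 1]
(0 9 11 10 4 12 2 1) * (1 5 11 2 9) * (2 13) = (0 1)(2 5 11 10 4 12 9 13) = [1, 0, 5, 3, 12, 11, 6, 7, 8, 13, 4, 10, 9, 2]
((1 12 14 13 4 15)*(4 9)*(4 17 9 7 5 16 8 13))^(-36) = (17)(1 15 4 14 12)(5 7 13 8 16)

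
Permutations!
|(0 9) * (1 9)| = 3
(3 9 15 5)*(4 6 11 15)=[0, 1, 2, 9, 6, 3, 11, 7, 8, 4, 10, 15, 12, 13, 14, 5]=(3 9 4 6 11 15 5)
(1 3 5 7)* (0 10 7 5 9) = [10, 3, 2, 9, 4, 5, 6, 1, 8, 0, 7] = (0 10 7 1 3 9)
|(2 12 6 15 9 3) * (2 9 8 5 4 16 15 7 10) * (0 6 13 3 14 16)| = |(0 6 7 10 2 12 13 3 9 14 16 15 8 5 4)| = 15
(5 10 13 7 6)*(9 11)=(5 10 13 7 6)(9 11)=[0, 1, 2, 3, 4, 10, 5, 6, 8, 11, 13, 9, 12, 7]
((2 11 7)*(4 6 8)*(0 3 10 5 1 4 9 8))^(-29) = (0 6 4 1 5 10 3)(2 11 7)(8 9)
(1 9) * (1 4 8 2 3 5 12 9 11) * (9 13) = (1 11)(2 3 5 12 13 9 4 8) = [0, 11, 3, 5, 8, 12, 6, 7, 2, 4, 10, 1, 13, 9]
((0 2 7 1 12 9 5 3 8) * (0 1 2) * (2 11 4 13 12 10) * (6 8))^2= ((1 10 2 7 11 4 13 12 9 5 3 6 8))^2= (1 2 11 13 9 3 8 10 7 4 12 5 6)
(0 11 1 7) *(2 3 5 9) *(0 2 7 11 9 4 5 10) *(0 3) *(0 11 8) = [9, 8, 11, 10, 5, 4, 6, 2, 0, 7, 3, 1] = (0 9 7 2 11 1 8)(3 10)(4 5)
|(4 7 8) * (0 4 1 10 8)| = |(0 4 7)(1 10 8)| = 3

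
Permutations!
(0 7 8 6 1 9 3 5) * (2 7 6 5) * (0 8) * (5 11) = (0 6 1 9 3 2 7)(5 8 11) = [6, 9, 7, 2, 4, 8, 1, 0, 11, 3, 10, 5]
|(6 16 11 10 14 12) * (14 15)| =7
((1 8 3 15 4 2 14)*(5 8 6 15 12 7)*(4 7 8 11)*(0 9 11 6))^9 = ((0 9 11 4 2 14 1)(3 12 8)(5 6 15 7))^9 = (0 11 2 1 9 4 14)(5 6 15 7)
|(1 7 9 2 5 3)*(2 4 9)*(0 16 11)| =|(0 16 11)(1 7 2 5 3)(4 9)| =30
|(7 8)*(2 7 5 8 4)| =6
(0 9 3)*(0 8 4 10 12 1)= [9, 0, 2, 8, 10, 5, 6, 7, 4, 3, 12, 11, 1]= (0 9 3 8 4 10 12 1)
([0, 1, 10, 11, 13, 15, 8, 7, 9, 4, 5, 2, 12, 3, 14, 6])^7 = [0, 1, 4, 8, 15, 3, 2, 7, 10, 5, 13, 9, 12, 6, 14, 11]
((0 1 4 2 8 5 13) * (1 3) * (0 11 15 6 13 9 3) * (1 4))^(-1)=(2 4 3 9 5 8)(6 15 11 13)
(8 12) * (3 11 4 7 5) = (3 11 4 7 5)(8 12) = [0, 1, 2, 11, 7, 3, 6, 5, 12, 9, 10, 4, 8]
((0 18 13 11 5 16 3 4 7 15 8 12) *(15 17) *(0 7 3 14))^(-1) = ((0 18 13 11 5 16 14)(3 4)(7 17 15 8 12))^(-1) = (0 14 16 5 11 13 18)(3 4)(7 12 8 15 17)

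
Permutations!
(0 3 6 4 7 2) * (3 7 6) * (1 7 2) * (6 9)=(0 2)(1 7)(4 9 6)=[2, 7, 0, 3, 9, 5, 4, 1, 8, 6]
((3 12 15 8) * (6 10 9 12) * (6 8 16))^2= ((3 8)(6 10 9 12 15 16))^2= (6 9 15)(10 12 16)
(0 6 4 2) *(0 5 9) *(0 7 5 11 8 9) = (0 6 4 2 11 8 9 7 5) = [6, 1, 11, 3, 2, 0, 4, 5, 9, 7, 10, 8]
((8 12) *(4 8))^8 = (4 12 8)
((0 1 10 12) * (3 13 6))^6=(13)(0 10)(1 12)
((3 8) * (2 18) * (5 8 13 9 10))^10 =(18)(3 5 9)(8 10 13)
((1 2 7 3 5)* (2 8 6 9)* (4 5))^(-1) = (1 5 4 3 7 2 9 6 8)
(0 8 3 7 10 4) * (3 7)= (0 8 7 10 4)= [8, 1, 2, 3, 0, 5, 6, 10, 7, 9, 4]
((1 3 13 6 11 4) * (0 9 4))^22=(0 6 3 4)(1 9 11 13)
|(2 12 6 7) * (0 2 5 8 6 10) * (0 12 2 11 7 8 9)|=10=|(0 11 7 5 9)(6 8)(10 12)|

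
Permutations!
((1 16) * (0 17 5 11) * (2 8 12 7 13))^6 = ((0 17 5 11)(1 16)(2 8 12 7 13))^6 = (0 5)(2 8 12 7 13)(11 17)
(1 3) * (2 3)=(1 2 3)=[0, 2, 3, 1]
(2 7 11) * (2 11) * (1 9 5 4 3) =(11)(1 9 5 4 3)(2 7) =[0, 9, 7, 1, 3, 4, 6, 2, 8, 5, 10, 11]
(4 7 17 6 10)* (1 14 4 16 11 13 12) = [0, 14, 2, 3, 7, 5, 10, 17, 8, 9, 16, 13, 1, 12, 4, 15, 11, 6] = (1 14 4 7 17 6 10 16 11 13 12)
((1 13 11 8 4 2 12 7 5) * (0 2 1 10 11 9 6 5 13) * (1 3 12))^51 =(3 10 13 4 5 7 8 6 12 11 9)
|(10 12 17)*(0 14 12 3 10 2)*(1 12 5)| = 14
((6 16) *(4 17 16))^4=(17)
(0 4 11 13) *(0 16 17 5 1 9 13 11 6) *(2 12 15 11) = (0 4 6)(1 9 13 16 17 5)(2 12 15 11) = [4, 9, 12, 3, 6, 1, 0, 7, 8, 13, 10, 2, 15, 16, 14, 11, 17, 5]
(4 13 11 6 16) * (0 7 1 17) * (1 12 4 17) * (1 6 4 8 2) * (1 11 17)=(0 7 12 8 2 11 4 13 17)(1 6 16)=[7, 6, 11, 3, 13, 5, 16, 12, 2, 9, 10, 4, 8, 17, 14, 15, 1, 0]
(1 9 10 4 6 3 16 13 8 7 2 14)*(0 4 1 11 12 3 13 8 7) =(0 4 6 13 7 2 14 11 12 3 16 8)(1 9 10) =[4, 9, 14, 16, 6, 5, 13, 2, 0, 10, 1, 12, 3, 7, 11, 15, 8]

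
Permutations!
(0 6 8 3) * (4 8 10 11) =(0 6 10 11 4 8 3) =[6, 1, 2, 0, 8, 5, 10, 7, 3, 9, 11, 4]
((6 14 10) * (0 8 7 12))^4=(6 14 10)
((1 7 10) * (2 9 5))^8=((1 7 10)(2 9 5))^8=(1 10 7)(2 5 9)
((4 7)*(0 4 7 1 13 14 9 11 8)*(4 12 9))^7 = ((0 12 9 11 8)(1 13 14 4))^7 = (0 9 8 12 11)(1 4 14 13)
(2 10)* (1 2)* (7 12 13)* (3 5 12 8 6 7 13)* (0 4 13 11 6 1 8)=(0 4 13 11 6 7)(1 2 10 8)(3 5 12)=[4, 2, 10, 5, 13, 12, 7, 0, 1, 9, 8, 6, 3, 11]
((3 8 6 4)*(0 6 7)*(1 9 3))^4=((0 6 4 1 9 3 8 7))^4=(0 9)(1 7)(3 6)(4 8)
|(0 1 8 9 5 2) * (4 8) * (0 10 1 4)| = |(0 4 8 9 5 2 10 1)| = 8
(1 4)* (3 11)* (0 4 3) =(0 4 1 3 11) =[4, 3, 2, 11, 1, 5, 6, 7, 8, 9, 10, 0]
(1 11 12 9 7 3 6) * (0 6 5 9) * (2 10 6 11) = [11, 2, 10, 5, 4, 9, 1, 3, 8, 7, 6, 12, 0] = (0 11 12)(1 2 10 6)(3 5 9 7)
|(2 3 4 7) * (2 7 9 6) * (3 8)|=|(2 8 3 4 9 6)|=6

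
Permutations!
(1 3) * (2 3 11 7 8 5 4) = (1 11 7 8 5 4 2 3) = [0, 11, 3, 1, 2, 4, 6, 8, 5, 9, 10, 7]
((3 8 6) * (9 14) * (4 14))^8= (3 6 8)(4 9 14)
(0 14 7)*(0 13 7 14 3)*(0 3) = (14)(7 13) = [0, 1, 2, 3, 4, 5, 6, 13, 8, 9, 10, 11, 12, 7, 14]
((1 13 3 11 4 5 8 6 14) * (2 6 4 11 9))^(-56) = (14)(4 5 8)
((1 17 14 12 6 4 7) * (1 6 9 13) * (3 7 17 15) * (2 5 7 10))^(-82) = (1 3 2 7 4 14 9)(5 6 17 12 13 15 10) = ((1 15 3 10 2 5 7 6 4 17 14 12 9 13))^(-82)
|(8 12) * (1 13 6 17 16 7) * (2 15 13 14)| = |(1 14 2 15 13 6 17 16 7)(8 12)| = 18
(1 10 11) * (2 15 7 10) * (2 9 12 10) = (1 9 12 10 11)(2 15 7) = [0, 9, 15, 3, 4, 5, 6, 2, 8, 12, 11, 1, 10, 13, 14, 7]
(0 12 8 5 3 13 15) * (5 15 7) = (0 12 8 15)(3 13 7 5) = [12, 1, 2, 13, 4, 3, 6, 5, 15, 9, 10, 11, 8, 7, 14, 0]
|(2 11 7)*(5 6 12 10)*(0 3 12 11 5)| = 20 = |(0 3 12 10)(2 5 6 11 7)|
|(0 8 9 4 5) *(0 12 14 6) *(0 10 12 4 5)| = 20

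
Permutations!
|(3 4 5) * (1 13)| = 6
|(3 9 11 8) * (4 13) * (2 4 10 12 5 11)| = |(2 4 13 10 12 5 11 8 3 9)| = 10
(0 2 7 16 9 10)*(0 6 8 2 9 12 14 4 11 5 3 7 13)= (0 9 10 6 8 2 13)(3 7 16 12 14 4 11 5)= [9, 1, 13, 7, 11, 3, 8, 16, 2, 10, 6, 5, 14, 0, 4, 15, 12]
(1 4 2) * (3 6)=[0, 4, 1, 6, 2, 5, 3]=(1 4 2)(3 6)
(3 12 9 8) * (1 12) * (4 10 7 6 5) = (1 12 9 8 3)(4 10 7 6 5) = [0, 12, 2, 1, 10, 4, 5, 6, 3, 8, 7, 11, 9]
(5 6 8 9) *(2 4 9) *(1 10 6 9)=(1 10 6 8 2 4)(5 9)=[0, 10, 4, 3, 1, 9, 8, 7, 2, 5, 6]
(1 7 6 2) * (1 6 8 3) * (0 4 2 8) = (0 4 2 6 8 3 1 7) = [4, 7, 6, 1, 2, 5, 8, 0, 3]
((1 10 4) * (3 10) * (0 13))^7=((0 13)(1 3 10 4))^7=(0 13)(1 4 10 3)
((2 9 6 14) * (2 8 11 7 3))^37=(2 11 6 3 8 9 7 14)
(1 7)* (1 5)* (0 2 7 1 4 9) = (0 2 7 5 4 9) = [2, 1, 7, 3, 9, 4, 6, 5, 8, 0]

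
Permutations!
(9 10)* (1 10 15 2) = (1 10 9 15 2) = [0, 10, 1, 3, 4, 5, 6, 7, 8, 15, 9, 11, 12, 13, 14, 2]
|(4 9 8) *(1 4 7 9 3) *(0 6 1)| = 15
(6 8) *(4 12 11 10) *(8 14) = [0, 1, 2, 3, 12, 5, 14, 7, 6, 9, 4, 10, 11, 13, 8] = (4 12 11 10)(6 14 8)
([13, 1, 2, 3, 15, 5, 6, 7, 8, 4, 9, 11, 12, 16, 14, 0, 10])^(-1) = [15, 1, 2, 3, 9, 5, 6, 7, 8, 10, 16, 11, 12, 0, 14, 4, 13]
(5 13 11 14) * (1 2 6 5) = (1 2 6 5 13 11 14) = [0, 2, 6, 3, 4, 13, 5, 7, 8, 9, 10, 14, 12, 11, 1]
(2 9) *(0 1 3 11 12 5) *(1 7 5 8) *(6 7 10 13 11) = (0 10 13 11 12 8 1 3 6 7 5)(2 9) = [10, 3, 9, 6, 4, 0, 7, 5, 1, 2, 13, 12, 8, 11]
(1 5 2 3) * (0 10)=(0 10)(1 5 2 3)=[10, 5, 3, 1, 4, 2, 6, 7, 8, 9, 0]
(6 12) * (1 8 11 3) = (1 8 11 3)(6 12) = [0, 8, 2, 1, 4, 5, 12, 7, 11, 9, 10, 3, 6]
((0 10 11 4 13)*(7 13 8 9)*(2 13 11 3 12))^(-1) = (0 13 2 12 3 10)(4 11 7 9 8) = ((0 10 3 12 2 13)(4 8 9 7 11))^(-1)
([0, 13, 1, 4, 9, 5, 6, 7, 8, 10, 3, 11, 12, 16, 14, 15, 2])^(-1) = (1 2 16 13)(3 10 9 4)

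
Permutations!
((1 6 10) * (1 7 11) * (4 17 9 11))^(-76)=(1 4)(6 17)(7 11)(9 10)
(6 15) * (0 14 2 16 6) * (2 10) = (0 14 10 2 16 6 15) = [14, 1, 16, 3, 4, 5, 15, 7, 8, 9, 2, 11, 12, 13, 10, 0, 6]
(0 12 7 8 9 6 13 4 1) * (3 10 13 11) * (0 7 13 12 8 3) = (0 8 9 6 11)(1 7 3 10 12 13 4) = [8, 7, 2, 10, 1, 5, 11, 3, 9, 6, 12, 0, 13, 4]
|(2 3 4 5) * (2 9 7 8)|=7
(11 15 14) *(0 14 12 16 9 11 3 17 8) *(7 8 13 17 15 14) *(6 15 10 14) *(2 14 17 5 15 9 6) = (0 7 8)(2 14 3 10 17 13 5 15 12 16 6 9 11) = [7, 1, 14, 10, 4, 15, 9, 8, 0, 11, 17, 2, 16, 5, 3, 12, 6, 13]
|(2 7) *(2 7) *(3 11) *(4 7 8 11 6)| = |(3 6 4 7 8 11)| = 6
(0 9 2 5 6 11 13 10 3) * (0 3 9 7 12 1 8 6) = (0 7 12 1 8 6 11 13 10 9 2 5) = [7, 8, 5, 3, 4, 0, 11, 12, 6, 2, 9, 13, 1, 10]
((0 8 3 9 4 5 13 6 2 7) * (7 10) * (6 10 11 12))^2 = (0 3 4 13 7 8 9 5 10)(2 12)(6 11)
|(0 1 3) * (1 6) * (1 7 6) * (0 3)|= |(0 1)(6 7)|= 2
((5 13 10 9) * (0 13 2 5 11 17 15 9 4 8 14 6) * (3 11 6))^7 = (0 11 10 15 8 6 3 13 17 4 9 14)(2 5)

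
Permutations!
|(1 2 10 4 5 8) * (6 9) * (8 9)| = |(1 2 10 4 5 9 6 8)| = 8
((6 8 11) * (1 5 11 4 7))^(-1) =(1 7 4 8 6 11 5)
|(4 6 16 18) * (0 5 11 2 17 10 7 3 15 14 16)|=14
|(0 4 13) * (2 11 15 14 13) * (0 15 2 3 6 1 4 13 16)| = |(0 13 15 14 16)(1 4 3 6)(2 11)| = 20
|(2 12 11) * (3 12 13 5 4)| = 7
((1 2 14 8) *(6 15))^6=((1 2 14 8)(6 15))^6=(15)(1 14)(2 8)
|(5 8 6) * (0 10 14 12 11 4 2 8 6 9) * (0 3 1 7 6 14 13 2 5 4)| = 15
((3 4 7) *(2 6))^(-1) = ((2 6)(3 4 7))^(-1) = (2 6)(3 7 4)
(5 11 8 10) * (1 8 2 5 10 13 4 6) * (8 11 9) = (1 11 2 5 9 8 13 4 6) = [0, 11, 5, 3, 6, 9, 1, 7, 13, 8, 10, 2, 12, 4]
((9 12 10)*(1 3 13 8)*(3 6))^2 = (1 3 8 6 13)(9 10 12)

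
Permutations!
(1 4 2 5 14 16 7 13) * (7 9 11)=(1 4 2 5 14 16 9 11 7 13)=[0, 4, 5, 3, 2, 14, 6, 13, 8, 11, 10, 7, 12, 1, 16, 15, 9]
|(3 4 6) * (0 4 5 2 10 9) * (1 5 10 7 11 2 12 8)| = 12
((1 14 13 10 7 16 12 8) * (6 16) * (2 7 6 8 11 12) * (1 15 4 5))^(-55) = (1 16 4 10 8 14 2 5 6 15 13 7)(11 12)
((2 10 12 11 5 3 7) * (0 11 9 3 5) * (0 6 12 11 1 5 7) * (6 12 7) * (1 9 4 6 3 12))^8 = (0 11 6)(1 7 9)(2 12 5)(3 10 4)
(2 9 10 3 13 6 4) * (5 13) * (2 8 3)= [0, 1, 9, 5, 8, 13, 4, 7, 3, 10, 2, 11, 12, 6]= (2 9 10)(3 5 13 6 4 8)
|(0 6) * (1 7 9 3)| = |(0 6)(1 7 9 3)| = 4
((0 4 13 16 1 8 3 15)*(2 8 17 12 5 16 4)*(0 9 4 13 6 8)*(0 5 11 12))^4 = (0 1 5)(2 17 16)(3 6 9)(4 15 8)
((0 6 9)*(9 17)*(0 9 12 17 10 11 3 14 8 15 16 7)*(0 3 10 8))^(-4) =((0 6 8 15 16 7 3 14)(10 11)(12 17))^(-4) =(17)(0 16)(3 8)(6 7)(14 15)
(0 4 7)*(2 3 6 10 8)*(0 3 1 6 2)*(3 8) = (0 4 7 8)(1 6 10 3 2) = [4, 6, 1, 2, 7, 5, 10, 8, 0, 9, 3]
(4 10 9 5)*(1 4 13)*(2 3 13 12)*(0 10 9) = (0 10)(1 4 9 5 12 2 3 13) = [10, 4, 3, 13, 9, 12, 6, 7, 8, 5, 0, 11, 2, 1]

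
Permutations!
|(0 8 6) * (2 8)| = 4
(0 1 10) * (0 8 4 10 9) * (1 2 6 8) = (0 2 6 8 4 10 1 9) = [2, 9, 6, 3, 10, 5, 8, 7, 4, 0, 1]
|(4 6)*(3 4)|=|(3 4 6)|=3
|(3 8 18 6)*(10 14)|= |(3 8 18 6)(10 14)|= 4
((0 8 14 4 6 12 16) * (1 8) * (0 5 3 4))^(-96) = (16)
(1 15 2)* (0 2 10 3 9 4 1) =[2, 15, 0, 9, 1, 5, 6, 7, 8, 4, 3, 11, 12, 13, 14, 10] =(0 2)(1 15 10 3 9 4)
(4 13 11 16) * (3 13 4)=[0, 1, 2, 13, 4, 5, 6, 7, 8, 9, 10, 16, 12, 11, 14, 15, 3]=(3 13 11 16)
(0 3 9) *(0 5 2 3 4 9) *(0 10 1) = (0 4 9 5 2 3 10 1) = [4, 0, 3, 10, 9, 2, 6, 7, 8, 5, 1]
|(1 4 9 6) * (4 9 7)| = 6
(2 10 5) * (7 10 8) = (2 8 7 10 5) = [0, 1, 8, 3, 4, 2, 6, 10, 7, 9, 5]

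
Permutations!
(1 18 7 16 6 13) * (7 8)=[0, 18, 2, 3, 4, 5, 13, 16, 7, 9, 10, 11, 12, 1, 14, 15, 6, 17, 8]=(1 18 8 7 16 6 13)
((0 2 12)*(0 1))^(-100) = (12)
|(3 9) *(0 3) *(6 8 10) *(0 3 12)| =6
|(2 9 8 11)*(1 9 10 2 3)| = |(1 9 8 11 3)(2 10)| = 10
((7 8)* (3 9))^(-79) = (3 9)(7 8)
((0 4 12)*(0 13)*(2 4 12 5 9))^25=(0 12 13)(2 4 5 9)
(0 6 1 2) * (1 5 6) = (0 1 2)(5 6) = [1, 2, 0, 3, 4, 6, 5]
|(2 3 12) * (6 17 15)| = 3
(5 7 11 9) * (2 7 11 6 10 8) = [0, 1, 7, 3, 4, 11, 10, 6, 2, 5, 8, 9] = (2 7 6 10 8)(5 11 9)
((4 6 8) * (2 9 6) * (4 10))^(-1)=(2 4 10 8 6 9)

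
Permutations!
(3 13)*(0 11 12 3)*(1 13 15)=(0 11 12 3 15 1 13)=[11, 13, 2, 15, 4, 5, 6, 7, 8, 9, 10, 12, 3, 0, 14, 1]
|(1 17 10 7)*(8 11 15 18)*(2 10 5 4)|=|(1 17 5 4 2 10 7)(8 11 15 18)|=28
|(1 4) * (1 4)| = |(4)| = 1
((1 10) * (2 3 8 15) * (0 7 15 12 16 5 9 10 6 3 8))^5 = ((0 7 15 2 8 12 16 5 9 10 1 6 3))^5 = (0 12 1 15 5 3 8 10 7 16 6 2 9)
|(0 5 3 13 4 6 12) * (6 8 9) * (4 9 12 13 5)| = 12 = |(0 4 8 12)(3 5)(6 13 9)|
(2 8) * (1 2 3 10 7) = (1 2 8 3 10 7) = [0, 2, 8, 10, 4, 5, 6, 1, 3, 9, 7]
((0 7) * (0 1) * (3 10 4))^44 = ((0 7 1)(3 10 4))^44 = (0 1 7)(3 4 10)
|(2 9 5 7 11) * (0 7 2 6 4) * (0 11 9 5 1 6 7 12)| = 6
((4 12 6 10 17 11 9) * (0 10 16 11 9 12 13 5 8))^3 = (0 9 5 10 4 8 17 13)(6 12 11 16)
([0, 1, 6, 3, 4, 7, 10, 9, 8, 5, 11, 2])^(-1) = [0, 1, 11, 3, 4, 9, 2, 5, 8, 7, 6, 10]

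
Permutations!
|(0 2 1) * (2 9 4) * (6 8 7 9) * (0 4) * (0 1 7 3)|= 20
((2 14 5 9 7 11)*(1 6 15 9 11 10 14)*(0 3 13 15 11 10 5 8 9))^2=(0 13)(1 11)(2 6)(3 15)(5 14 9)(7 10 8)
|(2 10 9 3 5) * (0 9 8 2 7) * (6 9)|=|(0 6 9 3 5 7)(2 10 8)|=6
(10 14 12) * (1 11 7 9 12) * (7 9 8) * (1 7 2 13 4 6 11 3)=(1 3)(2 13 4 6 11 9 12 10 14 7 8)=[0, 3, 13, 1, 6, 5, 11, 8, 2, 12, 14, 9, 10, 4, 7]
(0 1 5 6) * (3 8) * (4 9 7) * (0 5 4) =(0 1 4 9 7)(3 8)(5 6) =[1, 4, 2, 8, 9, 6, 5, 0, 3, 7]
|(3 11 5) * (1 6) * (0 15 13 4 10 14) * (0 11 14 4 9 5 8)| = 18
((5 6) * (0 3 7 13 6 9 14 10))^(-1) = ((0 3 7 13 6 5 9 14 10))^(-1) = (0 10 14 9 5 6 13 7 3)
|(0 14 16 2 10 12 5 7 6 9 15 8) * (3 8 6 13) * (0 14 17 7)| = |(0 17 7 13 3 8 14 16 2 10 12 5)(6 9 15)| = 12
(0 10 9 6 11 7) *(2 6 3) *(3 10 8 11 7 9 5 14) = [8, 1, 6, 2, 4, 14, 7, 0, 11, 10, 5, 9, 12, 13, 3] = (0 8 11 9 10 5 14 3 2 6 7)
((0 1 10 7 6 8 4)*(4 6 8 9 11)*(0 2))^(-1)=((0 1 10 7 8 6 9 11 4 2))^(-1)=(0 2 4 11 9 6 8 7 10 1)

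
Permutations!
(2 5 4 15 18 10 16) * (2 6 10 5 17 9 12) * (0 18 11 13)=[18, 1, 17, 3, 15, 4, 10, 7, 8, 12, 16, 13, 2, 0, 14, 11, 6, 9, 5]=(0 18 5 4 15 11 13)(2 17 9 12)(6 10 16)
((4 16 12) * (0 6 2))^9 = ((0 6 2)(4 16 12))^9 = (16)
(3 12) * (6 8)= [0, 1, 2, 12, 4, 5, 8, 7, 6, 9, 10, 11, 3]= (3 12)(6 8)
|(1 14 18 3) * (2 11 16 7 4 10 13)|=28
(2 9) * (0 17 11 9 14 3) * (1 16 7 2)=(0 17 11 9 1 16 7 2 14 3)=[17, 16, 14, 0, 4, 5, 6, 2, 8, 1, 10, 9, 12, 13, 3, 15, 7, 11]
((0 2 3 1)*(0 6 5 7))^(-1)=(0 7 5 6 1 3 2)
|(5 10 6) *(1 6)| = 4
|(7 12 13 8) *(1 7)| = |(1 7 12 13 8)| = 5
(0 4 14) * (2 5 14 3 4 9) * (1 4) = [9, 4, 5, 1, 3, 14, 6, 7, 8, 2, 10, 11, 12, 13, 0] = (0 9 2 5 14)(1 4 3)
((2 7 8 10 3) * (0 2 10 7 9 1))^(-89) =((0 2 9 1)(3 10)(7 8))^(-89) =(0 1 9 2)(3 10)(7 8)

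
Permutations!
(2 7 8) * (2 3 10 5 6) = (2 7 8 3 10 5 6) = [0, 1, 7, 10, 4, 6, 2, 8, 3, 9, 5]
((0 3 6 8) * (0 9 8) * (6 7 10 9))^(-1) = ((0 3 7 10 9 8 6))^(-1) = (0 6 8 9 10 7 3)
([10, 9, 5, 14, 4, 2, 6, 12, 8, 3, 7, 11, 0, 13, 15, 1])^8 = (1 14 9 15 3)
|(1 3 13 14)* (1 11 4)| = |(1 3 13 14 11 4)| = 6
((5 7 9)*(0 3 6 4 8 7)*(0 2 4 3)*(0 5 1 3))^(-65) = ((0 5 2 4 8 7 9 1 3 6))^(-65) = (0 7)(1 2)(3 4)(5 9)(6 8)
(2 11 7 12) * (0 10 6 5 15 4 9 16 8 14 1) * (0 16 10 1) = [1, 16, 11, 3, 9, 15, 5, 12, 14, 10, 6, 7, 2, 13, 0, 4, 8] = (0 1 16 8 14)(2 11 7 12)(4 9 10 6 5 15)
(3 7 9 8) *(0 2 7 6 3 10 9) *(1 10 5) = (0 2 7)(1 10 9 8 5)(3 6) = [2, 10, 7, 6, 4, 1, 3, 0, 5, 8, 9]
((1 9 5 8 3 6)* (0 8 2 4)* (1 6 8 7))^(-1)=(0 4 2 5 9 1 7)(3 8)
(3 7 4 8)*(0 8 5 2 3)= (0 8)(2 3 7 4 5)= [8, 1, 3, 7, 5, 2, 6, 4, 0]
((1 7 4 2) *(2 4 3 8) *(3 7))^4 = ((1 3 8 2))^4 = (8)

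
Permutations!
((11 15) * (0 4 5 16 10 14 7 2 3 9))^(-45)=(0 14)(2 5)(3 16)(4 7)(9 10)(11 15)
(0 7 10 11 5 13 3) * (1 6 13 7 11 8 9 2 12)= [11, 6, 12, 0, 4, 7, 13, 10, 9, 2, 8, 5, 1, 3]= (0 11 5 7 10 8 9 2 12 1 6 13 3)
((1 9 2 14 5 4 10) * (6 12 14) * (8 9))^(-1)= ((1 8 9 2 6 12 14 5 4 10))^(-1)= (1 10 4 5 14 12 6 2 9 8)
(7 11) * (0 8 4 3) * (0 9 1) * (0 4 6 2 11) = (0 8 6 2 11 7)(1 4 3 9) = [8, 4, 11, 9, 3, 5, 2, 0, 6, 1, 10, 7]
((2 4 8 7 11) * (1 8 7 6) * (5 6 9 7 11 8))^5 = (1 6 5)(2 11 4)(7 9 8)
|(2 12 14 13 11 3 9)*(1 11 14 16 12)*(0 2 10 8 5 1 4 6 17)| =|(0 2 4 6 17)(1 11 3 9 10 8 5)(12 16)(13 14)| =70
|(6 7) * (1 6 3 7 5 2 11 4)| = |(1 6 5 2 11 4)(3 7)| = 6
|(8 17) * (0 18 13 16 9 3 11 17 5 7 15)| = |(0 18 13 16 9 3 11 17 8 5 7 15)| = 12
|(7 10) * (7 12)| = 3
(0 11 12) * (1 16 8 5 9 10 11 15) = [15, 16, 2, 3, 4, 9, 6, 7, 5, 10, 11, 12, 0, 13, 14, 1, 8] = (0 15 1 16 8 5 9 10 11 12)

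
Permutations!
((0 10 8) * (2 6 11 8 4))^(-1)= ((0 10 4 2 6 11 8))^(-1)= (0 8 11 6 2 4 10)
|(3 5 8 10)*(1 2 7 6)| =4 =|(1 2 7 6)(3 5 8 10)|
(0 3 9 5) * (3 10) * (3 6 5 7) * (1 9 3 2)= [10, 9, 1, 3, 4, 0, 5, 2, 8, 7, 6]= (0 10 6 5)(1 9 7 2)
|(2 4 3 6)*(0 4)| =|(0 4 3 6 2)| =5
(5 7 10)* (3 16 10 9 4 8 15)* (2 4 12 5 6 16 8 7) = (2 4 7 9 12 5)(3 8 15)(6 16 10) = [0, 1, 4, 8, 7, 2, 16, 9, 15, 12, 6, 11, 5, 13, 14, 3, 10]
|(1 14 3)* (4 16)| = |(1 14 3)(4 16)| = 6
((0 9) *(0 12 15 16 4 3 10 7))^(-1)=((0 9 12 15 16 4 3 10 7))^(-1)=(0 7 10 3 4 16 15 12 9)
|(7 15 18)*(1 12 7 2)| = |(1 12 7 15 18 2)| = 6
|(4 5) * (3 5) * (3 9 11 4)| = |(3 5)(4 9 11)| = 6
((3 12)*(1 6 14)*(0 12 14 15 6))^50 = (15)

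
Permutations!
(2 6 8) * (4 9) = (2 6 8)(4 9) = [0, 1, 6, 3, 9, 5, 8, 7, 2, 4]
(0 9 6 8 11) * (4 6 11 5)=(0 9 11)(4 6 8 5)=[9, 1, 2, 3, 6, 4, 8, 7, 5, 11, 10, 0]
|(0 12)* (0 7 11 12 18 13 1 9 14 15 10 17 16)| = |(0 18 13 1 9 14 15 10 17 16)(7 11 12)| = 30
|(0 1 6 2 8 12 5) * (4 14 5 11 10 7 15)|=|(0 1 6 2 8 12 11 10 7 15 4 14 5)|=13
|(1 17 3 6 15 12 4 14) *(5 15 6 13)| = |(1 17 3 13 5 15 12 4 14)| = 9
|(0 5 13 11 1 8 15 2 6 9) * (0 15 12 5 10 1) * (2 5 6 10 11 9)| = 12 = |(0 11)(1 8 12 6 2 10)(5 13 9 15)|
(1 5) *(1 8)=(1 5 8)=[0, 5, 2, 3, 4, 8, 6, 7, 1]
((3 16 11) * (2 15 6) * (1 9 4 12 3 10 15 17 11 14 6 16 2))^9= (1 15 2 9 16 17 4 14 11 12 6 10 3)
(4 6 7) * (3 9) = (3 9)(4 6 7) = [0, 1, 2, 9, 6, 5, 7, 4, 8, 3]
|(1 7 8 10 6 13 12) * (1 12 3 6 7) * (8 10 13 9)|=10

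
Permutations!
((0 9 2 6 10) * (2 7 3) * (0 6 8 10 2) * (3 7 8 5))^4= (0 6)(2 9)(3 10)(5 8)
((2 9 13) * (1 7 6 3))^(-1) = ((1 7 6 3)(2 9 13))^(-1) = (1 3 6 7)(2 13 9)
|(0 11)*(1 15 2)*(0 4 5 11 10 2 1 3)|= |(0 10 2 3)(1 15)(4 5 11)|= 12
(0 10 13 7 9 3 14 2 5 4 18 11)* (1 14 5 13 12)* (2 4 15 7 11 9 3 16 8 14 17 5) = (0 10 12 1 17 5 15 7 3 2 13 11)(4 18 9 16 8 14) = [10, 17, 13, 2, 18, 15, 6, 3, 14, 16, 12, 0, 1, 11, 4, 7, 8, 5, 9]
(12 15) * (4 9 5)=(4 9 5)(12 15)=[0, 1, 2, 3, 9, 4, 6, 7, 8, 5, 10, 11, 15, 13, 14, 12]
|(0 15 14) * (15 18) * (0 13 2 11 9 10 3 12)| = |(0 18 15 14 13 2 11 9 10 3 12)| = 11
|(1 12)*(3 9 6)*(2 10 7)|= |(1 12)(2 10 7)(3 9 6)|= 6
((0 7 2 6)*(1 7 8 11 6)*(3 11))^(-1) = ((0 8 3 11 6)(1 7 2))^(-1) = (0 6 11 3 8)(1 2 7)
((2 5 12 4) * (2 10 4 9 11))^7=((2 5 12 9 11)(4 10))^7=(2 12 11 5 9)(4 10)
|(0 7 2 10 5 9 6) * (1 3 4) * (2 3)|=|(0 7 3 4 1 2 10 5 9 6)|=10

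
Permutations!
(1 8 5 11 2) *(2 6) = (1 8 5 11 6 2) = [0, 8, 1, 3, 4, 11, 2, 7, 5, 9, 10, 6]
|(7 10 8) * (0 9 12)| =|(0 9 12)(7 10 8)| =3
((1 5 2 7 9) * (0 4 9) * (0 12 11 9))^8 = ((0 4)(1 5 2 7 12 11 9))^8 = (1 5 2 7 12 11 9)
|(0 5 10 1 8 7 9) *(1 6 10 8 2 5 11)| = |(0 11 1 2 5 8 7 9)(6 10)| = 8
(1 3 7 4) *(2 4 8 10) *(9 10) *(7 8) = (1 3 8 9 10 2 4) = [0, 3, 4, 8, 1, 5, 6, 7, 9, 10, 2]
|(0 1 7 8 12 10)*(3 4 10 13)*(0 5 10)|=|(0 1 7 8 12 13 3 4)(5 10)|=8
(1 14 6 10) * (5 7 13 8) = (1 14 6 10)(5 7 13 8) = [0, 14, 2, 3, 4, 7, 10, 13, 5, 9, 1, 11, 12, 8, 6]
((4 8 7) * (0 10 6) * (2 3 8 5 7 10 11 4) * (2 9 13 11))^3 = (0 8)(2 10)(3 6)(4 9)(5 13)(7 11)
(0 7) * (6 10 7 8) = (0 8 6 10 7) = [8, 1, 2, 3, 4, 5, 10, 0, 6, 9, 7]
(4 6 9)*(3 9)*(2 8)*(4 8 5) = (2 5 4 6 3 9 8) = [0, 1, 5, 9, 6, 4, 3, 7, 2, 8]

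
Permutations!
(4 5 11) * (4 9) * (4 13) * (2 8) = [0, 1, 8, 3, 5, 11, 6, 7, 2, 13, 10, 9, 12, 4] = (2 8)(4 5 11 9 13)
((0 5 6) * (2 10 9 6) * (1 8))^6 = ((0 5 2 10 9 6)(1 8))^6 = (10)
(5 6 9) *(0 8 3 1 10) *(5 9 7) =(0 8 3 1 10)(5 6 7) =[8, 10, 2, 1, 4, 6, 7, 5, 3, 9, 0]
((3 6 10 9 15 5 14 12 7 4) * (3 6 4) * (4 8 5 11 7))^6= (3 6)(4 7)(5 9)(8 10)(11 12)(14 15)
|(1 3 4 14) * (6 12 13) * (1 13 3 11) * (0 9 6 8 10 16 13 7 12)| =60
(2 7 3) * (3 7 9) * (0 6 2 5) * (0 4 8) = (0 6 2 9 3 5 4 8) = [6, 1, 9, 5, 8, 4, 2, 7, 0, 3]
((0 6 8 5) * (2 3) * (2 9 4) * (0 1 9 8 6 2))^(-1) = ((0 2 3 8 5 1 9 4))^(-1) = (0 4 9 1 5 8 3 2)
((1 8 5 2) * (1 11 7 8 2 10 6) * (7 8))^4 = ((1 2 11 8 5 10 6))^4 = (1 5 2 10 11 6 8)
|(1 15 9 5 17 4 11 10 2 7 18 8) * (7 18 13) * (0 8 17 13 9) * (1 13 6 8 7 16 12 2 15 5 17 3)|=40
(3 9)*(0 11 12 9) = (0 11 12 9 3) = [11, 1, 2, 0, 4, 5, 6, 7, 8, 3, 10, 12, 9]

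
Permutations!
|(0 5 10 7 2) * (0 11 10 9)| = 12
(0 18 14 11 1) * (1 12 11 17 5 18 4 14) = (0 4 14 17 5 18 1)(11 12) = [4, 0, 2, 3, 14, 18, 6, 7, 8, 9, 10, 12, 11, 13, 17, 15, 16, 5, 1]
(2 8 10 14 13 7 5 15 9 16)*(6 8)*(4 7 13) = [0, 1, 6, 3, 7, 15, 8, 5, 10, 16, 14, 11, 12, 13, 4, 9, 2] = (2 6 8 10 14 4 7 5 15 9 16)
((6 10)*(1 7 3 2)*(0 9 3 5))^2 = (10)(0 3 1 5 9 2 7)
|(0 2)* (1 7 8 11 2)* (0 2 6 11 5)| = |(0 1 7 8 5)(6 11)| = 10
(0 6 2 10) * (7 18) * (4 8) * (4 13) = [6, 1, 10, 3, 8, 5, 2, 18, 13, 9, 0, 11, 12, 4, 14, 15, 16, 17, 7] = (0 6 2 10)(4 8 13)(7 18)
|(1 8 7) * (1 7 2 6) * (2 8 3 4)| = |(8)(1 3 4 2 6)| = 5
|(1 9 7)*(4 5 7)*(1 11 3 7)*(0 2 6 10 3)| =28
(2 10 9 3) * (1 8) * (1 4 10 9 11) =(1 8 4 10 11)(2 9 3) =[0, 8, 9, 2, 10, 5, 6, 7, 4, 3, 11, 1]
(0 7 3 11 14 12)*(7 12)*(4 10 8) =(0 12)(3 11 14 7)(4 10 8) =[12, 1, 2, 11, 10, 5, 6, 3, 4, 9, 8, 14, 0, 13, 7]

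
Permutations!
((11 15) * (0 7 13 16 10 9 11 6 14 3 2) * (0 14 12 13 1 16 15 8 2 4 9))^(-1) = (0 10 16 1 7)(2 8 11 9 4 3 14)(6 15 13 12) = ((0 7 1 16 10)(2 14 3 4 9 11 8)(6 12 13 15))^(-1)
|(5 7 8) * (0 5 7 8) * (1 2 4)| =|(0 5 8 7)(1 2 4)| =12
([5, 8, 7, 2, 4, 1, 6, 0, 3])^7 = (8)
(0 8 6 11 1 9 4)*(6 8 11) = (0 11 1 9 4) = [11, 9, 2, 3, 0, 5, 6, 7, 8, 4, 10, 1]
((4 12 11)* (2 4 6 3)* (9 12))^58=((2 4 9 12 11 6 3))^58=(2 9 11 3 4 12 6)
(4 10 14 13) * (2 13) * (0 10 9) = (0 10 14 2 13 4 9) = [10, 1, 13, 3, 9, 5, 6, 7, 8, 0, 14, 11, 12, 4, 2]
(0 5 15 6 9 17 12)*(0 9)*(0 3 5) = (3 5 15 6)(9 17 12) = [0, 1, 2, 5, 4, 15, 3, 7, 8, 17, 10, 11, 9, 13, 14, 6, 16, 12]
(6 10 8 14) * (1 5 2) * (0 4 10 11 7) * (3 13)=[4, 5, 1, 13, 10, 2, 11, 0, 14, 9, 8, 7, 12, 3, 6]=(0 4 10 8 14 6 11 7)(1 5 2)(3 13)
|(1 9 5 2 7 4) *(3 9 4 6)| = 6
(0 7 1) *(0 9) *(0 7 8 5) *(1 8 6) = (0 6 1 9 7 8 5) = [6, 9, 2, 3, 4, 0, 1, 8, 5, 7]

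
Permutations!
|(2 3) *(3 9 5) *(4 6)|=|(2 9 5 3)(4 6)|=4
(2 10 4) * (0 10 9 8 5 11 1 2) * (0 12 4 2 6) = (0 10 2 9 8 5 11 1 6)(4 12) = [10, 6, 9, 3, 12, 11, 0, 7, 5, 8, 2, 1, 4]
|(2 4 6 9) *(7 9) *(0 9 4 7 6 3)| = |(0 9 2 7 4 3)| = 6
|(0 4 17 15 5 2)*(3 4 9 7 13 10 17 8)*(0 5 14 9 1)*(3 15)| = 10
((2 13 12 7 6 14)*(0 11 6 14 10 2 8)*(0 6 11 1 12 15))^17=((0 1 12 7 14 8 6 10 2 13 15))^17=(0 6 1 10 12 2 7 13 14 15 8)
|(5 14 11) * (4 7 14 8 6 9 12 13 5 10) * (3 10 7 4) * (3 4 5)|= 9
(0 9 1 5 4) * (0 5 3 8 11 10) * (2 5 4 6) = [9, 3, 5, 8, 4, 6, 2, 7, 11, 1, 0, 10] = (0 9 1 3 8 11 10)(2 5 6)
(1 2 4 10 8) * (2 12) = (1 12 2 4 10 8) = [0, 12, 4, 3, 10, 5, 6, 7, 1, 9, 8, 11, 2]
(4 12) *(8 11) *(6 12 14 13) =(4 14 13 6 12)(8 11) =[0, 1, 2, 3, 14, 5, 12, 7, 11, 9, 10, 8, 4, 6, 13]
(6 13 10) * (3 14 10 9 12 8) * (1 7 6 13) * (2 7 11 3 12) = (1 11 3 14 10 13 9 2 7 6)(8 12) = [0, 11, 7, 14, 4, 5, 1, 6, 12, 2, 13, 3, 8, 9, 10]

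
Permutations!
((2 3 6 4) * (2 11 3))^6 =((3 6 4 11))^6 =(3 4)(6 11)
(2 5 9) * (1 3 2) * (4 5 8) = (1 3 2 8 4 5 9) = [0, 3, 8, 2, 5, 9, 6, 7, 4, 1]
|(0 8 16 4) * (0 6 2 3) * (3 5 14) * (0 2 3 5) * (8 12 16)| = 14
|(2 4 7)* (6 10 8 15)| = |(2 4 7)(6 10 8 15)| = 12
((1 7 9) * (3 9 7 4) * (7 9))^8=(1 7 4 9 3)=((1 4 3 7 9))^8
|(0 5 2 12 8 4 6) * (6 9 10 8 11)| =12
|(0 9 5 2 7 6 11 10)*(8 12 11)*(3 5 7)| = 24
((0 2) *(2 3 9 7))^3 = (0 7 3 2 9)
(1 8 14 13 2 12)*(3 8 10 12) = (1 10 12)(2 3 8 14 13) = [0, 10, 3, 8, 4, 5, 6, 7, 14, 9, 12, 11, 1, 2, 13]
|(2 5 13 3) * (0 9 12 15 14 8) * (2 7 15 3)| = |(0 9 12 3 7 15 14 8)(2 5 13)| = 24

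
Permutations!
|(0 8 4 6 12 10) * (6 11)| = |(0 8 4 11 6 12 10)| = 7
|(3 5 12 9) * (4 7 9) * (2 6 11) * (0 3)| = 21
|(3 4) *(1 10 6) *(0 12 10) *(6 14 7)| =14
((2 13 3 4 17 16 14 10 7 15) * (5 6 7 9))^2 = ((2 13 3 4 17 16 14 10 9 5 6 7 15))^2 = (2 3 17 14 9 6 15 13 4 16 10 5 7)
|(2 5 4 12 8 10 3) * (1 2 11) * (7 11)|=10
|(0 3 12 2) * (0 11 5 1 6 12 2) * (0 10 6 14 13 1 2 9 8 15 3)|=|(1 14 13)(2 11 5)(3 9 8 15)(6 12 10)|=12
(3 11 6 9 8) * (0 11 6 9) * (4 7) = [11, 1, 2, 6, 7, 5, 0, 4, 3, 8, 10, 9] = (0 11 9 8 3 6)(4 7)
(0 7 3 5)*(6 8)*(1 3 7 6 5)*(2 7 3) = [6, 2, 7, 1, 4, 0, 8, 3, 5] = (0 6 8 5)(1 2 7 3)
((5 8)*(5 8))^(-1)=((8))^(-1)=(8)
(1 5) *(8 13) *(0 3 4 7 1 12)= (0 3 4 7 1 5 12)(8 13)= [3, 5, 2, 4, 7, 12, 6, 1, 13, 9, 10, 11, 0, 8]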